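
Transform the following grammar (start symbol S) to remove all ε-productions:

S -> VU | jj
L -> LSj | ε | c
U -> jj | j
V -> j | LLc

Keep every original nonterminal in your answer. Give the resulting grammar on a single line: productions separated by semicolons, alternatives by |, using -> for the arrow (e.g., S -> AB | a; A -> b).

Nullable set: {L}.
Drop L -> ε.
L -> LSj: L nullable, giving LSj | Sj.
V -> LLc: L, L nullable, giving LLc | Lc | c.
Unchanged (no nullable symbols): S -> VU; S -> jj; L -> c; U -> j; U -> jj; V -> j.

S -> VU | jj; L -> c | Sj | LSj; U -> j | jj; V -> c | j | Lc | LLc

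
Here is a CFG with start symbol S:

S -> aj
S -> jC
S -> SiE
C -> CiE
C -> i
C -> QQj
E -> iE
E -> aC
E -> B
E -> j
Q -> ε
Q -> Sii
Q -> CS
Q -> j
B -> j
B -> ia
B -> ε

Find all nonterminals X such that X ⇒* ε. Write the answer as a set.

{B, E, Q}

Directly nullable (have an ε-rule): {B, Q}.
E is nullable via E -> B (every symbol on the right is already known nullable).
Not nullable: C, S — each has a terminal in every rule's right-hand side or depends on a non-nullable symbol.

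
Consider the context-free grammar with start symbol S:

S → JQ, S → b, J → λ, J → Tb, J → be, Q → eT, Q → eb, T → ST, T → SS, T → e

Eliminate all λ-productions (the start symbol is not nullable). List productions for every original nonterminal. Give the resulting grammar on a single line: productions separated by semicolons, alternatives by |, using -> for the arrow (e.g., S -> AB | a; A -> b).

Nullable set: {J}.
S -> JQ: J nullable, giving JQ | Q.
Drop J -> λ.
Unchanged (no nullable symbols): S -> b; J -> Tb; J -> be; Q -> eT; Q -> eb; T -> SS; T -> ST; T -> e.

S -> Q | b | JQ; J -> Tb | be; Q -> eT | eb; T -> e | SS | ST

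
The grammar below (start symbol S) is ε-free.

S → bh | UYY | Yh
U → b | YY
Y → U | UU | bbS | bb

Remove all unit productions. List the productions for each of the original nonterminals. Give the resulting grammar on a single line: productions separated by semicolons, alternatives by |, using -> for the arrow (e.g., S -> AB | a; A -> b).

Unit productions: Y->U.
Unit pairs (A ⇒* B via units): (Y,U).
S: inherits non-unit rules of {S} → UYY | Yh | bh.
U: inherits non-unit rules of {U} → YY | b.
Y: inherits non-unit rules of {U, Y} → UU | YY | b | bb | bbS.

S -> Yh | bh | UYY; U -> b | YY; Y -> b | UU | YY | bb | bbS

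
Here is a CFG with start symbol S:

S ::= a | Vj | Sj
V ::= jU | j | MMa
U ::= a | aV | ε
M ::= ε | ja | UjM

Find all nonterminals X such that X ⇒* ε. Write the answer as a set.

{M, U}

Directly nullable (have an ε-rule): {M, U}.
Not nullable: S, V — each has a terminal in every rule's right-hand side or depends on a non-nullable symbol.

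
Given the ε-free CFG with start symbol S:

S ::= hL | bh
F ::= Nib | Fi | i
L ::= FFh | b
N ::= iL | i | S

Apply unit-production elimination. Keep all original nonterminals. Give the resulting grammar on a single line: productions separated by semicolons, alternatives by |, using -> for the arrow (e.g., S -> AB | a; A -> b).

Unit productions: N->S.
Unit pairs (A ⇒* B via units): (N,S).
S: inherits non-unit rules of {S} → bh | hL.
F: inherits non-unit rules of {F} → Fi | Nib | i.
L: inherits non-unit rules of {L} → FFh | b.
N: inherits non-unit rules of {N, S} → bh | hL | i | iL.

S -> bh | hL; F -> i | Fi | Nib; L -> b | FFh; N -> i | bh | hL | iL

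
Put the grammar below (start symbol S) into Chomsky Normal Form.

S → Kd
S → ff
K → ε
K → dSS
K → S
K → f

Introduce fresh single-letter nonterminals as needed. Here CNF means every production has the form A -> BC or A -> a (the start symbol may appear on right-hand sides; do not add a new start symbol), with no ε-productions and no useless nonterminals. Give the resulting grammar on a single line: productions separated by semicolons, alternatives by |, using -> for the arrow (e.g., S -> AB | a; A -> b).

Nullable: {K}; after ε-elimination: S -> d | Kd | ff; K -> S | f | dSS.
After unit-elimination: S -> d | Kd | ff; K -> d | f | Kd | ff | dSS.
TERM: introduce A -> d, B -> f and substitute in every rule of length ≥2.
BIN: K -> ASS becomes K -> AC, C -> SS.

S -> d | BB | KA; A -> d; B -> f; C -> SS; K -> d | f | AC | BB | KA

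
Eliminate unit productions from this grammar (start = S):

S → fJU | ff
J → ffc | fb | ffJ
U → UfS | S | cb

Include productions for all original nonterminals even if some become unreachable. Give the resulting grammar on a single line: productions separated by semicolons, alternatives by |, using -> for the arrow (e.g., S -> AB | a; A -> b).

Unit productions: U->S.
Unit pairs (A ⇒* B via units): (U,S).
S: inherits non-unit rules of {S} → fJU | ff.
J: inherits non-unit rules of {J} → fb | ffJ | ffc.
U: inherits non-unit rules of {S, U} → UfS | cb | fJU | ff.

S -> ff | fJU; J -> fb | ffJ | ffc; U -> cb | ff | UfS | fJU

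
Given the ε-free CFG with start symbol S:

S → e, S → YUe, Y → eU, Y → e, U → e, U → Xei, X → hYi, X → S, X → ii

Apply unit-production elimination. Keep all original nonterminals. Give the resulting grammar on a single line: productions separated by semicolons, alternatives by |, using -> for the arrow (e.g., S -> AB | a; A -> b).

Unit productions: X->S.
Unit pairs (A ⇒* B via units): (X,S).
S: inherits non-unit rules of {S} → YUe | e.
U: inherits non-unit rules of {U} → Xei | e.
X: inherits non-unit rules of {S, X} → YUe | e | hYi | ii.
Y: inherits non-unit rules of {Y} → e | eU.

S -> e | YUe; U -> e | Xei; X -> e | ii | YUe | hYi; Y -> e | eU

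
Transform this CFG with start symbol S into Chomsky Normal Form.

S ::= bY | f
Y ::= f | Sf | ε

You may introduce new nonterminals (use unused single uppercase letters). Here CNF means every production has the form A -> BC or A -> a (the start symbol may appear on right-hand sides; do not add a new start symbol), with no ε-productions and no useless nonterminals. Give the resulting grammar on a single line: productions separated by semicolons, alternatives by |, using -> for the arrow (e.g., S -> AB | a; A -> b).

S -> b | f | AY; A -> b; B -> f; Y -> f | SB

Nullable: {Y}; after ε-elimination: S -> b | f | bY; Y -> f | Sf.
No unit productions to eliminate.
TERM: introduce A -> b, B -> f and substitute in every rule of length ≥2.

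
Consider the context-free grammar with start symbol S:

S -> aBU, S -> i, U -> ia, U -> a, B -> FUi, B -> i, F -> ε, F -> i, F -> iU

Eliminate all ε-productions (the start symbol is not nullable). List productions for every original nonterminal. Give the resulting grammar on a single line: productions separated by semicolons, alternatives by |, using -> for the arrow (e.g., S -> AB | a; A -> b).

S -> i | aBU; B -> i | Ui | FUi; F -> i | iU; U -> a | ia

Nullable set: {F}.
B -> FUi: F nullable, giving FUi | Ui.
Drop F -> ε.
Unchanged (no nullable symbols): S -> aBU; S -> i; B -> i; F -> i; F -> iU; U -> a; U -> ia.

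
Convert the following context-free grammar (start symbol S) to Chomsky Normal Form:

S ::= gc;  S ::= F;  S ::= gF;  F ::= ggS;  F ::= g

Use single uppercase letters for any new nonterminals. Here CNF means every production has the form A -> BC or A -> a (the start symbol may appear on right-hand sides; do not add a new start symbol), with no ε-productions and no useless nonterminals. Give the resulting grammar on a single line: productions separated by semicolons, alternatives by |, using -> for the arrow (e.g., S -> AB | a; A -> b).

No ε-productions.
After unit-elimination: S -> g | gF | gc | ggS; F -> g | ggS.
TERM: introduce B -> c, A -> g and substitute in every rule of length ≥2.
BIN: F -> AAS becomes F -> AC, C -> AS; S -> AAS becomes S -> AD, D -> AS.

S -> g | AB | AD | AF; A -> g; B -> c; C -> AS; D -> AS; F -> g | AC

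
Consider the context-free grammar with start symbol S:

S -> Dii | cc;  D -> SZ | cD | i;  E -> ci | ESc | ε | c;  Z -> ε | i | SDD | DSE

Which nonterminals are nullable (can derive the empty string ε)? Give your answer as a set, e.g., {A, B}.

Directly nullable (have an ε-rule): {E, Z}.
Not nullable: D, S — each has a terminal in every rule's right-hand side or depends on a non-nullable symbol.

{E, Z}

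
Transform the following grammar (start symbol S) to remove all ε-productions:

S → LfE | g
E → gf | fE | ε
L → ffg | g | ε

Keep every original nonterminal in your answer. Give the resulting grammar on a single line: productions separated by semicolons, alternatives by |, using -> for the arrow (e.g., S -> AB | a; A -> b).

Nullable set: {E, L}.
S -> LfE: L, E nullable, giving Lf | LfE | f | fE.
Drop E -> ε.
E -> fE: E nullable, giving f | fE.
Drop L -> ε.
Unchanged (no nullable symbols): S -> g; E -> gf; L -> ffg; L -> g.

S -> f | g | Lf | fE | LfE; E -> f | fE | gf; L -> g | ffg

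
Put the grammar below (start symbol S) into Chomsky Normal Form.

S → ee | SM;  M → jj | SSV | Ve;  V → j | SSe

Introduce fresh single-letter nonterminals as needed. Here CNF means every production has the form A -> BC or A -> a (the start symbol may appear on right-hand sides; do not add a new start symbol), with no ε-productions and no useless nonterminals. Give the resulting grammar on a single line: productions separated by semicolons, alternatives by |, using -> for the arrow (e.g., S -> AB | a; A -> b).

S -> AA | SM; A -> e; B -> j; C -> SV; D -> SA; M -> BB | SC | VA; V -> j | SD

No ε-productions.
No unit productions to eliminate.
TERM: introduce A -> e, B -> j and substitute in every rule of length ≥2.
BIN: M -> SSV becomes M -> SC, C -> SV; V -> SSA becomes V -> SD, D -> SA.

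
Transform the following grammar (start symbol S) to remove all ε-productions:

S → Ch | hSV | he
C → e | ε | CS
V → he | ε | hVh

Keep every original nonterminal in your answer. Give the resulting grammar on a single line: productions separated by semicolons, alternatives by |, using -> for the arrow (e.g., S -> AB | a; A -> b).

S -> h | Ch | hS | he | hSV; C -> S | e | CS; V -> he | hh | hVh

Nullable set: {C, V}.
S -> Ch: C nullable, giving Ch | h.
S -> hSV: V nullable, giving hS | hSV.
Drop C -> ε.
C -> CS: C nullable, giving CS | S.
Drop V -> ε.
V -> hVh: V nullable, giving hVh | hh.
Unchanged (no nullable symbols): S -> he; C -> e; V -> he.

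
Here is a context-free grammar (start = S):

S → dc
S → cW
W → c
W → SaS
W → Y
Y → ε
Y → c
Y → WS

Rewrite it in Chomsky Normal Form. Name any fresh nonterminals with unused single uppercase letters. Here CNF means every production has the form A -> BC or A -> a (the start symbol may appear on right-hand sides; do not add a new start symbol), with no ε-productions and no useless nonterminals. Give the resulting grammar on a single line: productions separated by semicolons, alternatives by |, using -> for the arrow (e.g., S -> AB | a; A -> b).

Nullable: {W, Y}; after ε-elimination: S -> c | cW | dc; W -> Y | c | SaS; Y -> S | c | WS.
After unit-elimination: S -> c | cW | dc; W -> c | WS | cW | dc | SaS; Y -> c | WS | cW | dc.
TERM: introduce C -> a, A -> c, B -> d and substitute in every rule of length ≥2.
BIN: W -> SCS becomes W -> SD, D -> CS.
Drop unreachable/unproductive: Y.

S -> c | AW | BA; A -> c; B -> d; C -> a; D -> CS; W -> c | AW | BA | SD | WS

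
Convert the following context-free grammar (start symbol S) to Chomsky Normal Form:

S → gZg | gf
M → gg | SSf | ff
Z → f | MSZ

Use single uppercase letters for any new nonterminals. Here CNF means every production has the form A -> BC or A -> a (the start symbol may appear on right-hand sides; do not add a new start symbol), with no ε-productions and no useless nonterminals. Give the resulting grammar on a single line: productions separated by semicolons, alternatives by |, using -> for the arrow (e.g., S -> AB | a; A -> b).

S -> BA | BD; A -> f; B -> g; C -> SA; D -> ZB; E -> SZ; M -> AA | BB | SC; Z -> f | ME

No ε-productions.
No unit productions to eliminate.
TERM: introduce A -> f, B -> g and substitute in every rule of length ≥2.
BIN: M -> SSA becomes M -> SC, C -> SA; S -> BZB becomes S -> BD, D -> ZB; Z -> MSZ becomes Z -> ME, E -> SZ.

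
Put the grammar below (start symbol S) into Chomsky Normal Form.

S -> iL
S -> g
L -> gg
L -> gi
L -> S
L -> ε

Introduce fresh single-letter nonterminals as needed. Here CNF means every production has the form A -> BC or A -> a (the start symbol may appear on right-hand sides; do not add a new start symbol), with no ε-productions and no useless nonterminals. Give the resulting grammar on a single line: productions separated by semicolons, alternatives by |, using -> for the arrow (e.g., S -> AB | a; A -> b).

Nullable: {L}; after ε-elimination: S -> g | i | iL; L -> S | gg | gi.
After unit-elimination: S -> g | i | iL; L -> g | i | gg | gi | iL.
TERM: introduce A -> g, B -> i and substitute in every rule of length ≥2.

S -> g | i | BL; A -> g; B -> i; L -> g | i | AA | AB | BL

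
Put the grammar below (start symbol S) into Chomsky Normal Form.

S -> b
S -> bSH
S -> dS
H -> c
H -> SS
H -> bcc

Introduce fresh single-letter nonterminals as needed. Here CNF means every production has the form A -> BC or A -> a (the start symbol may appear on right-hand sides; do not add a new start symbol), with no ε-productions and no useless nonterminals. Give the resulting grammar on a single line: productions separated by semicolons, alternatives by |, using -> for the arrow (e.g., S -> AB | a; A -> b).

No ε-productions.
No unit productions to eliminate.
TERM: introduce A -> b, B -> c, C -> d and substitute in every rule of length ≥2.
BIN: H -> ABB becomes H -> AD, D -> BB; S -> ASH becomes S -> AE, E -> SH.

S -> b | AE | CS; A -> b; B -> c; C -> d; D -> BB; E -> SH; H -> c | AD | SS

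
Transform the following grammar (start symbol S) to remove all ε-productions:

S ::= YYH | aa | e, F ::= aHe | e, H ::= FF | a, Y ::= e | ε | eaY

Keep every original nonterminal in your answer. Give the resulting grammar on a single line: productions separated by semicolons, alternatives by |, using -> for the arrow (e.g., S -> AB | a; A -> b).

Nullable set: {Y}.
S -> YYH: Y, Y nullable, giving H | YH | YYH.
Drop Y -> ε.
Y -> eaY: Y nullable, giving ea | eaY.
Unchanged (no nullable symbols): S -> aa; S -> e; F -> aHe; F -> e; H -> FF; H -> a; Y -> e.

S -> H | e | YH | aa | YYH; F -> e | aHe; H -> a | FF; Y -> e | ea | eaY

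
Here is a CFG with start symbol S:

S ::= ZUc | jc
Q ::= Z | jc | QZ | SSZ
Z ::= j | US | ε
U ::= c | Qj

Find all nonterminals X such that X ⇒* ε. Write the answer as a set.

Directly nullable (have an ε-rule): {Z}.
Q is nullable via Q -> Z (every symbol on the right is already known nullable).
Not nullable: S, U — each has a terminal in every rule's right-hand side or depends on a non-nullable symbol.

{Q, Z}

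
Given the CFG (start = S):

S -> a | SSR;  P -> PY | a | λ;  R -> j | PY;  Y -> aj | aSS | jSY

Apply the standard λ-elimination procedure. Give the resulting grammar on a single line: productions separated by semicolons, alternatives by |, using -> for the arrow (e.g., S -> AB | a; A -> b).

Nullable set: {P}.
Drop P -> λ.
P -> PY: P nullable, giving PY | Y.
R -> PY: P nullable, giving PY | Y.
Unchanged (no nullable symbols): S -> SSR; S -> a; P -> a; R -> j; Y -> aSS; Y -> aj; Y -> jSY.

S -> a | SSR; P -> Y | a | PY; R -> Y | j | PY; Y -> aj | aSS | jSY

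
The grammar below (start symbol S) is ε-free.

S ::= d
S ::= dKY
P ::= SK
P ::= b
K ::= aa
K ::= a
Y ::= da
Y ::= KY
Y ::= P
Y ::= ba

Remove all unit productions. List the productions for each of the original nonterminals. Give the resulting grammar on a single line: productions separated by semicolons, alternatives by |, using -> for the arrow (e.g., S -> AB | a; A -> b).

Unit productions: Y->P.
Unit pairs (A ⇒* B via units): (Y,P).
S: inherits non-unit rules of {S} → d | dKY.
K: inherits non-unit rules of {K} → a | aa.
P: inherits non-unit rules of {P} → SK | b.
Y: inherits non-unit rules of {P, Y} → KY | SK | b | ba | da.

S -> d | dKY; K -> a | aa; P -> b | SK; Y -> b | KY | SK | ba | da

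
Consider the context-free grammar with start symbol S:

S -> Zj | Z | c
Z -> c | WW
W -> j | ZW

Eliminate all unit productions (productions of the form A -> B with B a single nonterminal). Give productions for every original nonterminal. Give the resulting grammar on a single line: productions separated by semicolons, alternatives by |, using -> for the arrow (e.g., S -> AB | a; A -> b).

Unit productions: S->Z.
Unit pairs (A ⇒* B via units): (S,Z).
S: inherits non-unit rules of {S, Z} → WW | Zj | c.
W: inherits non-unit rules of {W} → ZW | j.
Z: inherits non-unit rules of {Z} → WW | c.

S -> c | WW | Zj; W -> j | ZW; Z -> c | WW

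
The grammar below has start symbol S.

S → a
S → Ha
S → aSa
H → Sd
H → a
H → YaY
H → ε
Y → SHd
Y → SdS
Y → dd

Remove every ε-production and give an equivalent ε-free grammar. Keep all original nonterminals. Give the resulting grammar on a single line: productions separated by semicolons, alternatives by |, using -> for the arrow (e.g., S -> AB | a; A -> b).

Nullable set: {H}.
S -> Ha: H nullable, giving Ha | a.
Drop H -> ε.
Y -> SHd: H nullable, giving SHd | Sd.
Unchanged (no nullable symbols): S -> a; S -> aSa; H -> Sd; H -> YaY; H -> a; Y -> SdS; Y -> dd.

S -> a | Ha | aSa; H -> a | Sd | YaY; Y -> Sd | dd | SHd | SdS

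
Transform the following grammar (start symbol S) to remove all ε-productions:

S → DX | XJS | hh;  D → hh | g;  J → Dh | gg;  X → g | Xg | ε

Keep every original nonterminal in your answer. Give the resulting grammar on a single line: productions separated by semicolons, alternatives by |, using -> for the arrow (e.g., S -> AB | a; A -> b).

Nullable set: {X}.
S -> DX: X nullable, giving D | DX.
S -> XJS: X nullable, giving JS | XJS.
Drop X -> ε.
X -> Xg: X nullable, giving Xg | g.
Unchanged (no nullable symbols): S -> hh; D -> g; D -> hh; J -> Dh; J -> gg; X -> g.

S -> D | DX | JS | hh | XJS; D -> g | hh; J -> Dh | gg; X -> g | Xg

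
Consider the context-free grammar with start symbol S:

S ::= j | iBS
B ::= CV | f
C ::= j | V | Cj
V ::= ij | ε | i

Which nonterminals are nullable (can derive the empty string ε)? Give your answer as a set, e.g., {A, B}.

{B, C, V}

Directly nullable (have an ε-rule): {V}.
C is nullable via C -> V (every symbol on the right is already known nullable).
B is nullable via B -> CV (every symbol on the right is already known nullable).
Not nullable: S — each has a terminal in every rule's right-hand side or depends on a non-nullable symbol.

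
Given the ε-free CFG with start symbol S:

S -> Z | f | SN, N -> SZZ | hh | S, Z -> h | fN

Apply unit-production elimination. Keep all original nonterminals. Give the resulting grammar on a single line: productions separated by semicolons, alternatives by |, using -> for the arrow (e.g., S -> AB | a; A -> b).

S -> f | h | SN | fN; N -> f | h | SN | fN | hh | SZZ; Z -> h | fN

Unit productions: N->S, S->Z.
Unit pairs (A ⇒* B via units): (N,S), (N,Z), (S,Z).
S: inherits non-unit rules of {S, Z} → SN | f | fN | h.
N: inherits non-unit rules of {N, S, Z} → SN | SZZ | f | fN | h | hh.
Z: inherits non-unit rules of {Z} → fN | h.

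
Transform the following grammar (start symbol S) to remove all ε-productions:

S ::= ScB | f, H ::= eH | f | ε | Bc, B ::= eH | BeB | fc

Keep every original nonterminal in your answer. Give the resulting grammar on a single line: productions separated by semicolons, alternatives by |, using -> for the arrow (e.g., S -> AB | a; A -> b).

Nullable set: {H}.
B -> eH: H nullable, giving e | eH.
Drop H -> ε.
H -> eH: H nullable, giving e | eH.
Unchanged (no nullable symbols): S -> ScB; S -> f; B -> BeB; B -> fc; H -> Bc; H -> f.

S -> f | ScB; B -> e | eH | fc | BeB; H -> e | f | Bc | eH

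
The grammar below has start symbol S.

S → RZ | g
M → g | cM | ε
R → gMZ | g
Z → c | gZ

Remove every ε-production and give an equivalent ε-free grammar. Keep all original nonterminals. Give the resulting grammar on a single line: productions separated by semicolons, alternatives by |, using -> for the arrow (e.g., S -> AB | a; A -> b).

Nullable set: {M}.
Drop M -> ε.
M -> cM: M nullable, giving c | cM.
R -> gMZ: M nullable, giving gMZ | gZ.
Unchanged (no nullable symbols): S -> RZ; S -> g; M -> g; R -> g; Z -> c; Z -> gZ.

S -> g | RZ; M -> c | g | cM; R -> g | gZ | gMZ; Z -> c | gZ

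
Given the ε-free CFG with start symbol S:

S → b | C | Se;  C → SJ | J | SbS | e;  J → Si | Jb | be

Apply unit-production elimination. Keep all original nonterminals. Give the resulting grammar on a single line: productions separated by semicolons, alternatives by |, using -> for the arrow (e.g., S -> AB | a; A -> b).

S -> b | e | Jb | SJ | Se | Si | be | SbS; C -> e | Jb | SJ | Si | be | SbS; J -> Jb | Si | be

Unit productions: C->J, S->C.
Unit pairs (A ⇒* B via units): (C,J), (S,C), (S,J).
S: inherits non-unit rules of {C, J, S} → Jb | SJ | SbS | Se | Si | b | be | e.
C: inherits non-unit rules of {C, J} → Jb | SJ | SbS | Si | be | e.
J: inherits non-unit rules of {J} → Jb | Si | be.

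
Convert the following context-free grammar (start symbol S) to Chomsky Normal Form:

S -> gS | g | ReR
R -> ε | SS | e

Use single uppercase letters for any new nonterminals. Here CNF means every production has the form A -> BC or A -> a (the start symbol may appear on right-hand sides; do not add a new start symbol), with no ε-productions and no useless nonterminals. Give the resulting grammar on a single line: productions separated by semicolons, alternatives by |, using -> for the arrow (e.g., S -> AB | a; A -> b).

Nullable: {R}; after ε-elimination: S -> e | g | Re | eR | gS | ReR; R -> e | SS.
No unit productions to eliminate.
TERM: introduce A -> e, B -> g and substitute in every rule of length ≥2.
BIN: S -> RAR becomes S -> RC, C -> AR.

S -> e | g | AR | BS | RA | RC; A -> e; B -> g; C -> AR; R -> e | SS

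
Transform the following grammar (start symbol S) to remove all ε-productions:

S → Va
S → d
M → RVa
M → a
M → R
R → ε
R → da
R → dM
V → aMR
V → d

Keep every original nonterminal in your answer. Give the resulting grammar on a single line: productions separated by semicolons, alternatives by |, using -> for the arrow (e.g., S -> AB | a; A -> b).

Nullable set: {M, R}.
M -> R: R nullable, giving R.
M -> RVa: R nullable, giving RVa | Va.
Drop R -> ε.
R -> dM: M nullable, giving d | dM.
V -> aMR: M, R nullable, giving a | aM | aMR | aR.
Unchanged (no nullable symbols): S -> Va; S -> d; M -> a; R -> da; V -> d.

S -> d | Va; M -> R | a | Va | RVa; R -> d | dM | da; V -> a | d | aM | aR | aMR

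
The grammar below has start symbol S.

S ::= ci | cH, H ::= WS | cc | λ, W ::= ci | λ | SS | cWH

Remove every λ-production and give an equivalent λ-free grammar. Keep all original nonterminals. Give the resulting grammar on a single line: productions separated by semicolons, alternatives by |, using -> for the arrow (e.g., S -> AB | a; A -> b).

Nullable set: {H, W}.
S -> cH: H nullable, giving c | cH.
Drop H -> λ.
H -> WS: W nullable, giving S | WS.
Drop W -> λ.
W -> cWH: W, H nullable, giving c | cH | cW | cWH.
Unchanged (no nullable symbols): S -> ci; H -> cc; W -> SS; W -> ci.

S -> c | cH | ci; H -> S | WS | cc; W -> c | SS | cH | cW | ci | cWH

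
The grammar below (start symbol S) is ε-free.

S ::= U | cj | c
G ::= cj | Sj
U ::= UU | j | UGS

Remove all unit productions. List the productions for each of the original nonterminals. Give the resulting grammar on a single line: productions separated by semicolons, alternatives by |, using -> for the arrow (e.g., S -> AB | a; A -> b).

Unit productions: S->U.
Unit pairs (A ⇒* B via units): (S,U).
S: inherits non-unit rules of {S, U} → UGS | UU | c | cj | j.
G: inherits non-unit rules of {G} → Sj | cj.
U: inherits non-unit rules of {U} → UGS | UU | j.

S -> c | j | UU | cj | UGS; G -> Sj | cj; U -> j | UU | UGS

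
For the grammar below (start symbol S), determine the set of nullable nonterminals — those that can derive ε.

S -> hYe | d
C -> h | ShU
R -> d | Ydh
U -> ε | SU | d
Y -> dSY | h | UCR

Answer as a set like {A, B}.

{U}

Directly nullable (have an ε-rule): {U}.
Not nullable: C, R, S, Y — each has a terminal in every rule's right-hand side or depends on a non-nullable symbol.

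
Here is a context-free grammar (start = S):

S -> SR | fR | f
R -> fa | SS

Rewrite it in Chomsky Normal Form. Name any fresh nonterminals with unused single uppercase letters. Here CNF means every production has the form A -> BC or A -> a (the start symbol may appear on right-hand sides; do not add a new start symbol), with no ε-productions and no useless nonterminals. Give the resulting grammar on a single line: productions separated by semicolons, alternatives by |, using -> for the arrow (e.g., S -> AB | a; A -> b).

S -> f | AR | SR; A -> f; B -> a; R -> AB | SS

No ε-productions.
No unit productions to eliminate.
TERM: introduce B -> a, A -> f and substitute in every rule of length ≥2.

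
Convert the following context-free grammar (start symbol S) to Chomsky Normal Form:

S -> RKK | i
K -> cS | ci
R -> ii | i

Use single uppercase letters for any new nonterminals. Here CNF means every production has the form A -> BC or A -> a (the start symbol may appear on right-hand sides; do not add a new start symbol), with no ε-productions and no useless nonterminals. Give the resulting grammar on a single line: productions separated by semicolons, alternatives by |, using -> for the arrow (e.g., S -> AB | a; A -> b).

No ε-productions.
No unit productions to eliminate.
TERM: introduce A -> c, B -> i and substitute in every rule of length ≥2.
BIN: S -> RKK becomes S -> RC, C -> KK.

S -> i | RC; A -> c; B -> i; C -> KK; K -> AB | AS; R -> i | BB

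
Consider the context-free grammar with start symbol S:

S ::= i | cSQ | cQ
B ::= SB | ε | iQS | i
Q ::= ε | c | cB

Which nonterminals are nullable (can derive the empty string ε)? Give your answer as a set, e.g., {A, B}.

{B, Q}

Directly nullable (have an ε-rule): {B, Q}.
Not nullable: S — each has a terminal in every rule's right-hand side or depends on a non-nullable symbol.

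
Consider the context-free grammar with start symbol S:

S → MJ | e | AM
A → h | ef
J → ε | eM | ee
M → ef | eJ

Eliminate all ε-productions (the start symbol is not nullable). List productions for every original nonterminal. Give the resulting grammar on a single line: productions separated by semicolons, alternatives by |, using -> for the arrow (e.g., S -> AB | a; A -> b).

Nullable set: {J}.
S -> MJ: J nullable, giving M | MJ.
Drop J -> ε.
M -> eJ: J nullable, giving e | eJ.
Unchanged (no nullable symbols): S -> AM; S -> e; A -> ef; A -> h; J -> eM; J -> ee; M -> ef.

S -> M | e | AM | MJ; A -> h | ef; J -> eM | ee; M -> e | eJ | ef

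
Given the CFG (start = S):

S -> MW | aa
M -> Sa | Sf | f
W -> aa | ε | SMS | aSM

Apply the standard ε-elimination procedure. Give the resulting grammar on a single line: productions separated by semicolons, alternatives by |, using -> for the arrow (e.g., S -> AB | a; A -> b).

S -> M | MW | aa; M -> f | Sa | Sf; W -> aa | SMS | aSM

Nullable set: {W}.
S -> MW: W nullable, giving M | MW.
Drop W -> ε.
Unchanged (no nullable symbols): S -> aa; M -> Sa; M -> Sf; M -> f; W -> SMS; W -> aSM; W -> aa.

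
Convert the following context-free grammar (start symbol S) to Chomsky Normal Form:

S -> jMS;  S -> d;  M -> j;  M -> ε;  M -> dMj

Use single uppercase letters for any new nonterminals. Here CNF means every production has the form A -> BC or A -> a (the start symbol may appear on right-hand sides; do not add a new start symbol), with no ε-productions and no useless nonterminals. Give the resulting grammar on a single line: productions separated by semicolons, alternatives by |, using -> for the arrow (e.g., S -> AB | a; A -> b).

Nullable: {M}; after ε-elimination: S -> d | jS | jMS; M -> j | dj | dMj.
No unit productions to eliminate.
TERM: introduce A -> d, B -> j and substitute in every rule of length ≥2.
BIN: M -> AMB becomes M -> AC, C -> MB; S -> BMS becomes S -> BD, D -> MS.

S -> d | BD | BS; A -> d; B -> j; C -> MB; D -> MS; M -> j | AB | AC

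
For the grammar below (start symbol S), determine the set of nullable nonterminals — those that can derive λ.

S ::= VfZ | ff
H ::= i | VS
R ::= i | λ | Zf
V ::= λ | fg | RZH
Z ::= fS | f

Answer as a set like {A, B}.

{R, V}

Directly nullable (have an ε-rule): {R, V}.
Not nullable: H, S, Z — each has a terminal in every rule's right-hand side or depends on a non-nullable symbol.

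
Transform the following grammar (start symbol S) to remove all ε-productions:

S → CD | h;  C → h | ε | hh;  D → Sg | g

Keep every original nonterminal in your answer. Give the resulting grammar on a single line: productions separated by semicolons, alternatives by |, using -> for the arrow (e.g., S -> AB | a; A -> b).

Nullable set: {C}.
S -> CD: C nullable, giving CD | D.
Drop C -> ε.
Unchanged (no nullable symbols): S -> h; C -> h; C -> hh; D -> Sg; D -> g.

S -> D | h | CD; C -> h | hh; D -> g | Sg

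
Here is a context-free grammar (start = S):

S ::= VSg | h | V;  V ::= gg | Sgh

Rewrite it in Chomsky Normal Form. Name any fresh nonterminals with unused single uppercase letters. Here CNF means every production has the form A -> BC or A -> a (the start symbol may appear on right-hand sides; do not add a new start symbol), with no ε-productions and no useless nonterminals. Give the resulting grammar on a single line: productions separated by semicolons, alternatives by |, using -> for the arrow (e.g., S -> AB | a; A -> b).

S -> h | AA | SC | VD; A -> g; B -> h; C -> AB; D -> SA; E -> AB; V -> AA | SE

No ε-productions.
After unit-elimination: S -> h | gg | Sgh | VSg; V -> gg | Sgh.
TERM: introduce A -> g, B -> h and substitute in every rule of length ≥2.
BIN: S -> SAB becomes S -> SC, C -> AB; S -> VSA becomes S -> VD, D -> SA; V -> SAB becomes V -> SE, E -> AB.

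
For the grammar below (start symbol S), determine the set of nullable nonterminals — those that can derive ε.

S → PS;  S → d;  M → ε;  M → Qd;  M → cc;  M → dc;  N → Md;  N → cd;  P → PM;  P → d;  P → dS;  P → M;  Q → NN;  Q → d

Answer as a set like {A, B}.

{M, P}

Directly nullable (have an ε-rule): {M}.
P is nullable via P -> M (every symbol on the right is already known nullable).
Not nullable: N, Q, S — each has a terminal in every rule's right-hand side or depends on a non-nullable symbol.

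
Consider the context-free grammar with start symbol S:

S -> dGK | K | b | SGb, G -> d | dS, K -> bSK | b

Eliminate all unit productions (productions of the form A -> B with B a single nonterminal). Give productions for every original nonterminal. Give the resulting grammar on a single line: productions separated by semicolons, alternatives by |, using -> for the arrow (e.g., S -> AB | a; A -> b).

S -> b | SGb | bSK | dGK; G -> d | dS; K -> b | bSK

Unit productions: S->K.
Unit pairs (A ⇒* B via units): (S,K).
S: inherits non-unit rules of {K, S} → SGb | b | bSK | dGK.
G: inherits non-unit rules of {G} → d | dS.
K: inherits non-unit rules of {K} → b | bSK.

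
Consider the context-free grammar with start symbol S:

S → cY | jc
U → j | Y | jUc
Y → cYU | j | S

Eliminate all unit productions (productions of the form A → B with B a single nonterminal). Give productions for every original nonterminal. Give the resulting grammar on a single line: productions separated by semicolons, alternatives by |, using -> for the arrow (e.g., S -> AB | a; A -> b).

Unit productions: U->Y, Y->S.
Unit pairs (A ⇒* B via units): (U,S), (U,Y), (Y,S).
S: inherits non-unit rules of {S} → cY | jc.
U: inherits non-unit rules of {S, U, Y} → cY | cYU | j | jUc | jc.
Y: inherits non-unit rules of {S, Y} → cY | cYU | j | jc.

S -> cY | jc; U -> j | cY | jc | cYU | jUc; Y -> j | cY | jc | cYU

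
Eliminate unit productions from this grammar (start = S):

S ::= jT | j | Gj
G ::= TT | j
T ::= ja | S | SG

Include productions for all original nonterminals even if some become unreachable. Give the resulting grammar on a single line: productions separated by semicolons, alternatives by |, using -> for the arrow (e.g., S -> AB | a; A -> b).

S -> j | Gj | jT; G -> j | TT; T -> j | Gj | SG | jT | ja

Unit productions: T->S.
Unit pairs (A ⇒* B via units): (T,S).
S: inherits non-unit rules of {S} → Gj | j | jT.
G: inherits non-unit rules of {G} → TT | j.
T: inherits non-unit rules of {S, T} → Gj | SG | j | jT | ja.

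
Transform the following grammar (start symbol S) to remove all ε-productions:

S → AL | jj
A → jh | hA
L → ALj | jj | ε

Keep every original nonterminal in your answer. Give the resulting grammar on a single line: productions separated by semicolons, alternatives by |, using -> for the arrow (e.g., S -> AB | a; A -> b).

Nullable set: {L}.
S -> AL: L nullable, giving A | AL.
Drop L -> ε.
L -> ALj: L nullable, giving ALj | Aj.
Unchanged (no nullable symbols): S -> jj; A -> hA; A -> jh; L -> jj.

S -> A | AL | jj; A -> hA | jh; L -> Aj | jj | ALj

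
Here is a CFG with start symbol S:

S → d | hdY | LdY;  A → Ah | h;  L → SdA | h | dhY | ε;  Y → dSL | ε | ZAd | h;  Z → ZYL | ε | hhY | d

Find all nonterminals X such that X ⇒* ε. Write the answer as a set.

{L, Y, Z}

Directly nullable (have an ε-rule): {L, Y, Z}.
Not nullable: A, S — each has a terminal in every rule's right-hand side or depends on a non-nullable symbol.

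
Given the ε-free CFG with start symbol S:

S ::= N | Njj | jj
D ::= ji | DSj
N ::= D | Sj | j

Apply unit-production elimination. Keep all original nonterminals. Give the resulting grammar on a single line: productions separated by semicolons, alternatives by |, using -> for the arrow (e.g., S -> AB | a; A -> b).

S -> j | Sj | ji | jj | DSj | Njj; D -> ji | DSj; N -> j | Sj | ji | DSj

Unit productions: N->D, S->N.
Unit pairs (A ⇒* B via units): (N,D), (S,D), (S,N).
S: inherits non-unit rules of {D, N, S} → DSj | Njj | Sj | j | ji | jj.
D: inherits non-unit rules of {D} → DSj | ji.
N: inherits non-unit rules of {D, N} → DSj | Sj | j | ji.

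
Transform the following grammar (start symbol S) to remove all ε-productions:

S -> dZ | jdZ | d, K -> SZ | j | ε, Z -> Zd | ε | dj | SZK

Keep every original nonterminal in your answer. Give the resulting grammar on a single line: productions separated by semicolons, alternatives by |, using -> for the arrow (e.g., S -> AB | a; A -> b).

S -> d | dZ | jd | jdZ; K -> S | j | SZ; Z -> S | d | SK | SZ | Zd | dj | SZK

Nullable set: {K, Z}.
S -> dZ: Z nullable, giving d | dZ.
S -> jdZ: Z nullable, giving jd | jdZ.
Drop K -> ε.
K -> SZ: Z nullable, giving S | SZ.
Drop Z -> ε.
Z -> SZK: Z, K nullable, giving S | SK | SZ | SZK.
Z -> Zd: Z nullable, giving Zd | d.
Unchanged (no nullable symbols): S -> d; K -> j; Z -> dj.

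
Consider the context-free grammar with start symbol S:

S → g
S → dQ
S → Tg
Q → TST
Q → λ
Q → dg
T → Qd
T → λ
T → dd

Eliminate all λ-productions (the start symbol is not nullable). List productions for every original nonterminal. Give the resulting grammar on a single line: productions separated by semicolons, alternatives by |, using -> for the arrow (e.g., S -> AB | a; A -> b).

S -> d | g | Tg | dQ; Q -> S | ST | TS | dg | TST; T -> d | Qd | dd

Nullable set: {Q, T}.
S -> Tg: T nullable, giving Tg | g.
S -> dQ: Q nullable, giving d | dQ.
Drop Q -> λ.
Q -> TST: T, T nullable, giving S | ST | TS | TST.
Drop T -> λ.
T -> Qd: Q nullable, giving Qd | d.
Unchanged (no nullable symbols): S -> g; Q -> dg; T -> dd.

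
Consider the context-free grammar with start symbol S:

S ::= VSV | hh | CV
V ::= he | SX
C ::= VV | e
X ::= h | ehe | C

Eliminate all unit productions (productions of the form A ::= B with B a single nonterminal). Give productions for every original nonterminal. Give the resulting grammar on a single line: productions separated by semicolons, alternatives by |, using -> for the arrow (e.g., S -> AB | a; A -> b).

S -> CV | hh | VSV; C -> e | VV; V -> SX | he; X -> e | h | VV | ehe

Unit productions: X->C.
Unit pairs (A ⇒* B via units): (X,C).
S: inherits non-unit rules of {S} → CV | VSV | hh.
C: inherits non-unit rules of {C} → VV | e.
V: inherits non-unit rules of {V} → SX | he.
X: inherits non-unit rules of {C, X} → VV | e | ehe | h.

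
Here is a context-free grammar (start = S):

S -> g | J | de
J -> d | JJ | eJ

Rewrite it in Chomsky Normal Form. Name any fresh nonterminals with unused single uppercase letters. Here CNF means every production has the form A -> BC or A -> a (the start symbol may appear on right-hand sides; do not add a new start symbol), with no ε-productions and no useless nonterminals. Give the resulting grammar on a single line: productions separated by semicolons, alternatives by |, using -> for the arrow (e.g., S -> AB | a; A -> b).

S -> d | g | AJ | BA | JJ; A -> e; B -> d; J -> d | AJ | JJ

No ε-productions.
After unit-elimination: S -> d | g | JJ | de | eJ; J -> d | JJ | eJ.
TERM: introduce B -> d, A -> e and substitute in every rule of length ≥2.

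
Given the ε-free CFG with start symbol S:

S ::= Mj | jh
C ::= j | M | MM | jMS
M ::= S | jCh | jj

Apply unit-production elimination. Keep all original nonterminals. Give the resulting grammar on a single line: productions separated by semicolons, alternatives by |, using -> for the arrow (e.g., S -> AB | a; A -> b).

Unit productions: C->M, M->S.
Unit pairs (A ⇒* B via units): (C,M), (C,S), (M,S).
S: inherits non-unit rules of {S} → Mj | jh.
C: inherits non-unit rules of {C, M, S} → MM | Mj | j | jCh | jMS | jh | jj.
M: inherits non-unit rules of {M, S} → Mj | jCh | jh | jj.

S -> Mj | jh; C -> j | MM | Mj | jh | jj | jCh | jMS; M -> Mj | jh | jj | jCh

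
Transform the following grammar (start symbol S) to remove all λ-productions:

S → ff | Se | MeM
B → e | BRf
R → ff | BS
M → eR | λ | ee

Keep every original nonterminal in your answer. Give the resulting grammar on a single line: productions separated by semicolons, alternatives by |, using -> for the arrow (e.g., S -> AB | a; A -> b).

Nullable set: {M}.
S -> MeM: M, M nullable, giving Me | MeM | e | eM.
Drop M -> λ.
Unchanged (no nullable symbols): S -> Se; S -> ff; B -> BRf; B -> e; M -> eR; M -> ee; R -> BS; R -> ff.

S -> e | Me | Se | eM | ff | MeM; B -> e | BRf; M -> eR | ee; R -> BS | ff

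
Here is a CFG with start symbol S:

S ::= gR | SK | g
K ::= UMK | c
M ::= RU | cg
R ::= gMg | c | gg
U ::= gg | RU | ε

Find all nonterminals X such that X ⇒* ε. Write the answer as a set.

Directly nullable (have an ε-rule): {U}.
Not nullable: K, M, R, S — each has a terminal in every rule's right-hand side or depends on a non-nullable symbol.

{U}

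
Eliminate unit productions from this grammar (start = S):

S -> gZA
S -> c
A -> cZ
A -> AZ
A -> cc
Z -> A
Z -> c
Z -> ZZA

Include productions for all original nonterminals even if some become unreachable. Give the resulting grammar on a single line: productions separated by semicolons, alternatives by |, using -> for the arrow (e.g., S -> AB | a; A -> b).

Unit productions: Z->A.
Unit pairs (A ⇒* B via units): (Z,A).
S: inherits non-unit rules of {S} → c | gZA.
A: inherits non-unit rules of {A} → AZ | cZ | cc.
Z: inherits non-unit rules of {A, Z} → AZ | ZZA | c | cZ | cc.

S -> c | gZA; A -> AZ | cZ | cc; Z -> c | AZ | cZ | cc | ZZA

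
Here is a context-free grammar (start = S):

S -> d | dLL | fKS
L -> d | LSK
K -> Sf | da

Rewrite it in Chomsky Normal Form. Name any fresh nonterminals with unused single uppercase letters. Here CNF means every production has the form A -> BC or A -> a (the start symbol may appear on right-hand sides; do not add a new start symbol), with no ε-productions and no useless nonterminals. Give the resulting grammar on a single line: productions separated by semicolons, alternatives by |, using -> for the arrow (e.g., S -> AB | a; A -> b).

S -> d | AE | BF; A -> f; B -> d; C -> a; D -> SK; E -> KS; F -> LL; K -> BC | SA; L -> d | LD

No ε-productions.
No unit productions to eliminate.
TERM: introduce C -> a, B -> d, A -> f and substitute in every rule of length ≥2.
BIN: L -> LSK becomes L -> LD, D -> SK; S -> AKS becomes S -> AE, E -> KS; S -> BLL becomes S -> BF, F -> LL.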